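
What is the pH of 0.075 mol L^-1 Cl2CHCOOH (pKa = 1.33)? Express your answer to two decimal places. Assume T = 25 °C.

Cl2CHCOOH ⇌ Cl2CHCOO- + H+
Ka = 10^(−1.33) = 4.68 × 10^-2
From the ICE table, Ka = x²/(0.075 − x) = 4.68 × 10^-2.
The 5% rule fails; solving x² + Ka·x − Ka·C₀ = 0 exactly:
x = [−0.0468 + √(0.0468² + 0.014)]/2 = 4.03 × 10^-2 M
pH = −log[H+] = −log(4.03 × 10^-2) = 1.39

pH = 1.39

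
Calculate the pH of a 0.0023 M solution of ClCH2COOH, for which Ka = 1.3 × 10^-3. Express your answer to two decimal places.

pH = 2.92

ClCH2COOH ⇌ ClCH2COO- + H+
Ka = [H+]²/(0.0023 − [H+]) = 1.3 × 10^-3
Here C₀/Ka ≈ 1.77, so the small-[H+] approximation fails. Use the quadratic:
[H+] = (−Ka + √(Ka² + 4·Ka·C₀))/2 = 1.20 × 10^-3 M
pH = −log[H+] = −log(1.20 × 10^-3) = 2.92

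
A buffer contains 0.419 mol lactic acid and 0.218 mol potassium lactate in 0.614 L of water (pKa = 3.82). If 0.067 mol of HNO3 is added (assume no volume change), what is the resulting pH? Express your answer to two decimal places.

After neutralization: n(CH3CH(OH)COOH) = 0.486 mol, n(CH3CH(OH)COO-) = 0.151 mol.
Henderson–Hasselbalch with mole ratio 0.151/0.486: pH = 3.82 + (-0.508)

pH = 3.31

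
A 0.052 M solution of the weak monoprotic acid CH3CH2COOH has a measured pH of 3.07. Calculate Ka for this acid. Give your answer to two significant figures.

Ka = 1.4 × 10^-5

[H+] = 10^(-3.07) = 8.51 × 10^-4 M
At equilibrium [HA] = 0.052 − 8.51 × 10^-4 = 5.11 × 10^-2 M
Ka = [H+][A-]/[HA] = (8.51 × 10^-4)² / 5.11 × 10^-2 = 1.4 × 10^-5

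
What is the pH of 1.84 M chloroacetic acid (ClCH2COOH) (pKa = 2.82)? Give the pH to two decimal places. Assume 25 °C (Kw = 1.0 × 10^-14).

pH = 1.28

ClCH2COOH ⇌ ClCH2COO- + H+
Ka = 10^(−2.82) = 1.51 × 10^-3
From the ICE table, Ka = [H+]²/(1.84 − [H+]) = 1.51 × 10^-3.
Assume [H+] ≪ 1.84: [H+] ≈ √(1.51 × 10^-3 × 1.84) = 5.27 × 10^-2 M
Check: 2.9% ionized — well under 5%, approximation valid.
pH = −log[H+] = −log(5.27 × 10^-2) = 1.28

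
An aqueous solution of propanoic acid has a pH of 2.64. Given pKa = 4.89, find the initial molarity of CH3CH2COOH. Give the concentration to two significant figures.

[H+] = 10^(-2.64) = 2.29 × 10^-3 M = x
Ka = 10^(−4.89) = 1.29 × 10^-5
Ka = x²/(C₀ − x) ⇒ C₀ = x + x²/Ka
C₀ = 2.29 × 10^-3 + (2.29 × 10^-3)²/(1.29 × 10^-5) = 4.09 × 10^-1 M

C₀ = 4.1 × 10^-1 M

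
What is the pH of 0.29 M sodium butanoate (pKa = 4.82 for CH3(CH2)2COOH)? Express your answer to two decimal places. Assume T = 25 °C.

pH = 9.14

CH3(CH2)2COO- is the conjugate base of the weak acid CH3(CH2)2COOH.
Ka = 10^(−4.82) = 1.51 × 10^-5
Kb = Kw/Ka = 1.0×10^-14 / 1.51 × 10^-5 = 6.62 × 10^-10
Kb = [OH-]²/(0.29 − [OH-]) = 6.62 × 10^-10
Assume [OH-] ≪ 0.29: [OH-] ≈ √(6.62 × 10^-10 × 0.29) = 1.39 × 10^-5 M
Check: 0.0048% ionized — well under 5%, approximation valid.
pOH = 4.86, so pH = 14.00 − pOH = 9.14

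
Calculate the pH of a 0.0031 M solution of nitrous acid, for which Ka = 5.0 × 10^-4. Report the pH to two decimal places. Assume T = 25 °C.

pH = 2.99

HNO2 ⇌ NO2- + H+
From the ICE table, Ka = [H+]²/(0.0031 − [H+]) = 5.0 × 10^-4.
The 5% rule fails; solving [H+]² + Ka·[H+] − Ka·C₀ = 0 exactly:
[H+] = (−Ka + √(Ka² + 4·Ka·C₀))/2 = 1.02 × 10^-3 M
pH = −log[H+] = −log(1.02 × 10^-3) = 2.99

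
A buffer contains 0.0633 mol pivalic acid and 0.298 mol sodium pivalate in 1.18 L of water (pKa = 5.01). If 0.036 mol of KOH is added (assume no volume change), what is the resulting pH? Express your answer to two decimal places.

pH = 6.10

After neutralization: n((CH3)3CCOOH) = 0.0273 mol, n((CH3)3CCOO-) = 0.334 mol.
pH = pKa + log(n_(CH3)3CCOO-/n_(CH3)3CCOOH) = 5.01 + log(0.334/0.0273) = 5.01 + (+1.088)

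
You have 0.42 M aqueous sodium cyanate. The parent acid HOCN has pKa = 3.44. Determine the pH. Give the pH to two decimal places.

OCN- is the conjugate base of the weak acid HOCN.
Ka = 10^(−3.44) = 3.63 × 10^-4
Kb = Kw/Ka = 1.0×10^-14 / 3.63 × 10^-4 = 2.75 × 10^-11
Kb = x²/(0.42 − x) = 2.75 × 10^-11
Neglecting x in the denominator: x = √(2.75 × 10^-11 × 0.42) = 3.40 × 10^-6 M
Check: 0.00081% ionized — well under 5%, approximation valid.
pOH = 5.47, so pH = 14.00 − pOH = 8.53

pH = 8.53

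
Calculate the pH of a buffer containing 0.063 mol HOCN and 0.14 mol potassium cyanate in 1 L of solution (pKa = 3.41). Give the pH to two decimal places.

Using pH = pKa + log([base]/[acid]) with [base]/[acid] = 0.14/0.063:
pH = 3.41 + (+0.347) = 3.76

pH = 3.76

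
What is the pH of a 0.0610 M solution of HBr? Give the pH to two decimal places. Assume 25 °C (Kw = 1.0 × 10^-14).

HBr is a strong acid and dissociates completely, so [H+] = 0.0610 M.
pH = -log(0.061) = 1.21

pH = 1.21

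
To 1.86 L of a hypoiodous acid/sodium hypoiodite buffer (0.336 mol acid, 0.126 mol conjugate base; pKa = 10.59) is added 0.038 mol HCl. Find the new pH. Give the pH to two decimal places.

pH = 9.96

After neutralization: n(HOI) = 0.374 mol, n(OI-) = 0.088 mol.
pH = pKa + log(n_OI-/n_HOI) = 10.59 + log(0.088/0.374) = 10.59 + (-0.628)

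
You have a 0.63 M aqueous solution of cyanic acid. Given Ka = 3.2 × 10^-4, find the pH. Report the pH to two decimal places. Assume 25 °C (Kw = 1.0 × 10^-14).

pH = 1.85

HOCN ⇌ OCN- + H+
Let x = [H+] at equilibrium. Ka = x²/(0.63 − x).
Since Ka ≪ C₀, x ≈ √(Ka·C₀) = 1.42 × 10^-2 M.
pH = −log(1.42 × 10^-2) = 1.85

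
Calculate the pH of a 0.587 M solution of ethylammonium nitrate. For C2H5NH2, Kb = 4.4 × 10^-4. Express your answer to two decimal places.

C2H5NH3+ is the conjugate acid of the weak base C2H5NH2.
Ka = Kw/Kb = 1.0×10^-14 / 4.4 × 10^-4 = 2.27 × 10^-11
Ka = x²/(0.587 − x) = 2.27 × 10^-11
Assume x ≪ 0.587: x ≈ √(2.27 × 10^-11 × 0.587) = 3.65 × 10^-6 M
(x/C₀ = 0.00062% < 5%, so the approximation holds.)
pH = −log(3.65 × 10^-6) = 5.44

pH = 5.44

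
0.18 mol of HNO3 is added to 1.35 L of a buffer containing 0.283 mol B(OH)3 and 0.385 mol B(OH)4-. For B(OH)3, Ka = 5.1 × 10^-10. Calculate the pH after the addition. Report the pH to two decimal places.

pH = 8.94

After neutralization: n(B(OH)3) = 0.463 mol, n(B(OH)4-) = 0.205 mol.
pKa = −log(5.1 × 10^-10) = 9.292
pH = pKa + log(n_B(OH)4-/n_B(OH)3) = 9.292 + log(0.205/0.463) = 9.292 + (-0.354)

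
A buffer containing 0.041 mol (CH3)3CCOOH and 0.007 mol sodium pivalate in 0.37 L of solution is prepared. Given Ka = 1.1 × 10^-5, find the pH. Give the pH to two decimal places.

pH = 4.19

pKa = −log(1.1 × 10^-5) = 4.959
Henderson–Hasselbalch: pH = pKa + log([(CH3)3CCOO-]/[(CH3)3CCOOH]) = 4.959 + log(0.007/0.041)
pH = 4.959 + (-0.768) = 4.19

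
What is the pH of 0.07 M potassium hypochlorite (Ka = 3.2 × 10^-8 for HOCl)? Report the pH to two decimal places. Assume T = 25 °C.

pH = 10.17

OCl- is the conjugate base of the weak acid HOCl.
Kb = Kw/Ka = 1.0×10^-14 / 3.2 × 10^-8 = 3.12 × 10^-7
From the ICE table, Kb = [OH-]²/(0.07 − [OH-]) = 3.12 × 10^-7.
Neglecting [OH-] in the denominator: [OH-] = √(3.12 × 10^-7 × 0.07) = 1.48 × 10^-4 M
([OH-]/C₀ = 0.21% < 5%, so the approximation holds.)
pOH = 3.83, so pH = 14.00 − pOH = 10.17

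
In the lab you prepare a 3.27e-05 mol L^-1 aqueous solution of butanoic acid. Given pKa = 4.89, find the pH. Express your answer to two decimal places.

CH3(CH2)2COOH ⇌ CH3(CH2)2COO- + H+
Ka = 10^(−4.89) = 1.29 × 10^-5
From the ICE table, Ka = x²/(3.27e-05 − x) = 1.29 × 10^-5.
The 5% rule fails; solving x² + Ka·x − Ka·C₀ = 0 exactly:
x = [−1.29e-05 + √(1.29e-05² + 1.69e-09)]/2 = 1.51 × 10^-5 M
pH = −log[H+] = −log(1.51 × 10^-5) = 4.82

pH = 4.82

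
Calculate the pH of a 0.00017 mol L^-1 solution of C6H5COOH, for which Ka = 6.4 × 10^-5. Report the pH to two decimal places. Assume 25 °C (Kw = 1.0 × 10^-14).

C6H5COOH ⇌ C6H5COO- + H+
Ka = [H+]²/(0.00017 − [H+]) = 6.4 × 10^-5
[H+] is not negligible relative to C₀; solve [H+]² + 6.4e-05·[H+] − 1.09e-08 = 0.
[H+] = [−6.4e-05 + √(6.4e-05² + 4.35e-08)]/2 = 7.71 × 10^-5 M
pH = −log(7.71 × 10^-5) = 4.11

pH = 4.11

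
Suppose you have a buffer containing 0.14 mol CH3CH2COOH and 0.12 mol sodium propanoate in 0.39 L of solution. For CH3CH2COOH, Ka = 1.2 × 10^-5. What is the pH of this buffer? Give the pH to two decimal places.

pH = 4.85

pKa = −log(1.2 × 10^-5) = 4.921
Using pH = pKa + log([base]/[acid]) with [base]/[acid] = 0.12/0.14:
pH = 4.921 + (-0.067) = 4.85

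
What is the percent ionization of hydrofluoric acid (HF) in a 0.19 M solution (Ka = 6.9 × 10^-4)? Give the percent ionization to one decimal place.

5.8%

HF ⇌ F- + H+; let x = [H+] at equilibrium.
Solve x² + 0.00069x − 0.000131 = 0 → x = 1.11 × 10^-2 M
Fraction ionized = 1.11 × 10^-2 / 0.19 = 0.0584 → 5.8%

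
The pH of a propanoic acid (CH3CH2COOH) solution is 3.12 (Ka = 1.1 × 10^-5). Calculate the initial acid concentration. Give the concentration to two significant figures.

C₀ = 5.3 × 10^-2 M

[H+] = 10^(-3.12) = 7.59 × 10^-4 M = x
Ka = x²/(C₀ − x) ⇒ C₀ = x + x²/Ka
C₀ = 7.59 × 10^-4 + (7.59 × 10^-4)²/(1.1 × 10^-5) = 5.31 × 10^-2 M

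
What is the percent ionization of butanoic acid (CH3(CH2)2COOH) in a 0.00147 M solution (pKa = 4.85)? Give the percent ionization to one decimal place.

CH3(CH2)2COOH ⇌ CH3(CH2)2COO- + H+; let x = [H+] at equilibrium.
Ka = 10^(−4.85) = 1.41 × 10^-5
Ka = x²/(C₀ − x); solving the quadratic gives x = 1.37 × 10^-4 M.
Fraction ionized = 1.37 × 10^-4 / 0.00147 = 0.0932 → 9.3%

9.3%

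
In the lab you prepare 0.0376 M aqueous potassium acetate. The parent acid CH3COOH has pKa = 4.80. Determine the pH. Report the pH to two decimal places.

pH = 8.69

CH3COO- is the conjugate base of the weak acid CH3COOH.
Ka = 10^(−4.80) = 1.58 × 10^-5
Kb = Kw/Ka = 1.0×10^-14 / 1.58 × 10^-5 = 6.33 × 10^-10
Kb = [OH-]²/(0.0376 − [OH-]) = 6.33 × 10^-10
Assume [OH-] ≪ 0.0376: [OH-] ≈ √(6.33 × 10^-10 × 0.0376) = 4.88 × 10^-6 M
([OH-]/C₀ = 0.013% < 5%, so the approximation holds.)
pOH = 5.31, so pH = 14.00 − pOH = 8.69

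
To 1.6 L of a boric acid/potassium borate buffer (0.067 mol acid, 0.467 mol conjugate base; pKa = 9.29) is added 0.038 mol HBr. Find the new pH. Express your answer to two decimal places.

Added H+ converts B(OH)4- to B(OH)3: B(OH)3 → 0.105 mol, B(OH)4- → 0.429 mol.
pH = pKa + log([A⁻]/[HA]) = 9.29 + log(0.429/0.105) = 9.29 +0.611

pH = 9.90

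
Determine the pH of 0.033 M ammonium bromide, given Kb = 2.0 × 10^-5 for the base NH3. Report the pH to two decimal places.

NH4+ is the conjugate acid of the weak base NH3.
Ka = Kw/Kb = 1.0×10^-14 / 2.0 × 10^-5 = 5.00 × 10^-10
From the ICE table, Ka = x²/(0.033 − x) = 5.00 × 10^-10.
Assume x ≪ 0.033: x ≈ √(5.00 × 10^-10 × 0.033) = 4.06 × 10^-6 M
pH = −log(4.06 × 10^-6) = 5.39

pH = 5.39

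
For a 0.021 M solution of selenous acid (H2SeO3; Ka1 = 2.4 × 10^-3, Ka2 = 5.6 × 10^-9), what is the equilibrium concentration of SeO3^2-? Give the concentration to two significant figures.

5.6 × 10^-9 M

First ionization gives [H+] ≈ [HSeO3-] = 6.00 × 10^-3 M.
Second step: Ka2 = [H+][SeO3^2-]/[HSeO3-] ≈ [SeO3^2-] (since [H+] ≈ [HSeO3-]).
So [SeO3^2-] ≈ Ka2.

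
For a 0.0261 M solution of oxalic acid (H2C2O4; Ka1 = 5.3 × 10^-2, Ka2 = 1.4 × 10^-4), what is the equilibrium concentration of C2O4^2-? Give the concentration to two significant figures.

1.4 × 10^-4 M

First ionization gives [H+] ≈ [HC2O4-] = 1.92 × 10^-2 M.
Second step: Ka2 = [H+][C2O4^2-]/[HC2O4-] ≈ [C2O4^2-] (since [H+] ≈ [HC2O4-]).
So [C2O4^2-] ≈ Ka2.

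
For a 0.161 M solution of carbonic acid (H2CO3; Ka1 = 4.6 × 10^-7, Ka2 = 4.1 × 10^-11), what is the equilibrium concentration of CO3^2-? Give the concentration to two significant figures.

4.1 × 10^-11 M

First ionization gives [H+] ≈ [HCO3-] = 2.72 × 10^-4 M.
Second step: Ka2 = [H+][CO3^2-]/[HCO3-] ≈ [CO3^2-] (since [H+] ≈ [HCO3-]).
So [CO3^2-] ≈ Ka2.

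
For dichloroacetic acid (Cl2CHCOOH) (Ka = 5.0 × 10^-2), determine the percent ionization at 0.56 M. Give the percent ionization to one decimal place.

Cl2CHCOOH ⇌ Cl2CHCOO- + H+; let x = [H+] at equilibrium.
Solve x² + 0.05x − 0.028 = 0 → x = 1.44 × 10^-1 M
% ionization = x/C₀ × 100% = 1.44 × 10^-1/0.56 × 100% = 25.7%

25.7%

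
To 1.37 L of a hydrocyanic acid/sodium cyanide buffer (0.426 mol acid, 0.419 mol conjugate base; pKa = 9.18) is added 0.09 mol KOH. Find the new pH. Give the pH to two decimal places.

pH = 9.36

After neutralization: n(HCN) = 0.336 mol, n(CN-) = 0.509 mol.
pH = pKa + log([A⁻]/[HA]) = 9.18 + log(0.509/0.336) = 9.18 +0.180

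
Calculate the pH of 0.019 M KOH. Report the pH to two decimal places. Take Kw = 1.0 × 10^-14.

pH = 12.28

KOH is a strong base; [OH-] = 0.019 M.
pOH = -log(0.019) = 1.72
pH = 14.00 - 1.72 = 12.28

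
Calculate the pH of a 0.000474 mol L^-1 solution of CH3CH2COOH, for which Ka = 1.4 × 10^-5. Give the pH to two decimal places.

CH3CH2COOH ⇌ CH3CH2COO- + H+
Ka = [H+]²/(0.000474 − [H+]) = 1.4 × 10^-5
[H+] is not negligible relative to C₀; solve [H+]² + 1.4e-05·[H+] − 6.64e-09 = 0.
[H+] = [−1.4e-05 + √(1.4e-05² + 2.65e-08)]/2 = 7.48 × 10^-5 M
pH = −log[H+] = −log(7.48 × 10^-5) = 4.13

pH = 4.13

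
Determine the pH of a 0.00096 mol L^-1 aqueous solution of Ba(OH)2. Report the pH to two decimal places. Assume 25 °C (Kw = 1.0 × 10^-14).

pH = 11.28

Ba(OH)2 is a strong base (each formula unit releases 2 OH-); [OH-] = 0.00192 M.
pOH = -log(0.00192) = 2.72
pH = 14.00 - 2.72 = 11.28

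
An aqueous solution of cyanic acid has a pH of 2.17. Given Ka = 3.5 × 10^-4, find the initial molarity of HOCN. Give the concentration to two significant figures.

C₀ = 1.4 × 10^-1 M

[H+] = 10^(-2.17) = 6.76 × 10^-3 M = x
Ka = x²/(C₀ − x) ⇒ C₀ = x + x²/Ka
C₀ = 6.76 × 10^-3 + (6.76 × 10^-3)²/(3.5 × 10^-4) = 1.37 × 10^-1 M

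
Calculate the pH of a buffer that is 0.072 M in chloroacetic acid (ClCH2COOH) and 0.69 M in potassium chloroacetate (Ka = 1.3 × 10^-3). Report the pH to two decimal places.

pH = 3.87

pKa = −log(1.3 × 10^-3) = 2.886
Using pH = pKa + log([base]/[acid]) with [base]/[acid] = 0.69/0.072:
pH = 2.886 + (+0.982) = 3.87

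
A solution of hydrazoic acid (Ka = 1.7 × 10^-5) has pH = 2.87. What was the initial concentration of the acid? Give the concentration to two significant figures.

[H+] = 10^(-2.87) = 1.35 × 10^-3 M = x
Ka = x²/(C₀ − x) ⇒ C₀ = x + x²/Ka
C₀ = 1.35 × 10^-3 + (1.35 × 10^-3)²/(1.7 × 10^-5) = 1.09 × 10^-1 M

C₀ = 1.1 × 10^-1 M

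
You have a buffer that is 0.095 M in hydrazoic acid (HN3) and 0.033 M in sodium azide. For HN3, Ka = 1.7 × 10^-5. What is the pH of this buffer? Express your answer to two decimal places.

pKa = −log(1.7 × 10^-5) = 4.770
Henderson–Hasselbalch: pH = pKa + log([N3-]/[HN3]) = 4.770 + log(0.033/0.095)
pH = 4.770 + (-0.459) = 4.31

pH = 4.31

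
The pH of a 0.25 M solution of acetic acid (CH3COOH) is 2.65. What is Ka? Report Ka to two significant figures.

Ka = 2.0 × 10^-5

[H+] = 10^(-2.65) = 2.24 × 10^-3 M
At equilibrium [HA] = 0.25 − 2.24 × 10^-3 = 2.48 × 10^-1 M
Ka = [H+][A-]/[HA] = (2.24 × 10^-3)² / 2.48 × 10^-1 = 2.0 × 10^-5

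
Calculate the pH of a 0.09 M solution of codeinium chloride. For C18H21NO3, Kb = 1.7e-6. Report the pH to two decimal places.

pH = 4.64

C18H22NO3+ is the conjugate acid of the weak base C18H21NO3.
Ka = Kw/Kb = 1.0×10^-14 / 1.7 × 10^-6 = 5.88 × 10^-9
From the ICE table, Ka = x²/(0.09 − x) = 5.88 × 10^-9.
Assume x ≪ 0.09: x ≈ √(5.88 × 10^-9 × 0.09) = 2.30 × 10^-5 M
Check: 0.026% ionized — well under 5%, approximation valid.
pH = −log(2.30 × 10^-5) = 4.64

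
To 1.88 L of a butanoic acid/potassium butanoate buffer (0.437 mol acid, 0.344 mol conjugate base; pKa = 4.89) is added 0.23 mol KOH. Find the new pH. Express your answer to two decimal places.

After neutralization: n(CH3(CH2)2COOH) = 0.207 mol, n(CH3(CH2)2COO-) = 0.574 mol.
pH = pKa + log([A⁻]/[HA]) = 4.89 + log(0.574/0.207) = 4.89 +0.443

pH = 5.33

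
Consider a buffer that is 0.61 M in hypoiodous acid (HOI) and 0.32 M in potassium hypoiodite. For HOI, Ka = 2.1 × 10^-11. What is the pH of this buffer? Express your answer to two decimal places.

pH = 10.40

pKa = −log(2.1 × 10^-11) = 10.678
pH = pKa + log([A⁻]/[HA]) = 10.678 + log(0.32/0.61)
pH = 10.678 + (-0.280) = 10.40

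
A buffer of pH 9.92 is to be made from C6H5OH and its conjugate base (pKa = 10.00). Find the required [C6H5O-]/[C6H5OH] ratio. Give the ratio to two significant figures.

pH = pKa + log(r) ⇒ log(r) = 9.92 − 10.00 = -0.08
r = [C6H5O-]/[C6H5OH] = 10^(-0.08) = 0.832

ratio = 0.83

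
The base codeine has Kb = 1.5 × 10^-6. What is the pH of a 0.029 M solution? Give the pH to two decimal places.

pH = 10.32

C18H21NO3 + H2O ⇌ C18H22NO3+ + OH-
Let x = [OH-] at equilibrium. Kb = x²/(0.029 − x).
Since Kb ≪ C₀, x ≈ √(Kb·C₀) = 2.09 × 10^-4 M.
Check: 0.72% ionized — well under 5%, approximation valid.
pOH = −log(2.09 × 10^-4) = 3.68; pH = 14.00 − 3.68 = 10.32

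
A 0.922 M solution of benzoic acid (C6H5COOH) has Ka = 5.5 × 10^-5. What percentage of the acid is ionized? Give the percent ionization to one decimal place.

C6H5COOH ⇌ C6H5COO- + H+; let x = [H+] at equilibrium.
x ≈ √(Ka·C₀) = √(5.5 × 10^-5 × 0.922) = 7.12 × 10^-3 M
% ionization = x/C₀ × 100% = 7.12 × 10^-3/0.922 × 100% = 0.8%

0.8%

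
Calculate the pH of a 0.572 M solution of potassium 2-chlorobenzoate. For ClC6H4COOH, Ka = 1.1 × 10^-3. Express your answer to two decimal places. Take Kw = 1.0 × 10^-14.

pH = 8.36

ClC6H4COO- is the conjugate base of the weak acid ClC6H4COOH.
Kb = Kw/Ka = 1.0×10^-14 / 1.1 × 10^-3 = 9.09 × 10^-12
Kb = x²/(0.572 − x) = 9.09 × 10^-12
Assume x ≪ 0.572: x ≈ √(9.09 × 10^-12 × 0.572) = 2.28 × 10^-6 M
(x/C₀ = 0.0004% < 5%, so the approximation holds.)
pOH = −log(2.28 × 10^-6) = 5.64; pH = 14.00 − 5.64 = 8.36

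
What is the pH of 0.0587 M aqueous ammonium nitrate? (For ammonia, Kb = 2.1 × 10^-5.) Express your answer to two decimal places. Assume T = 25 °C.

NH4+ is the conjugate acid of the weak base NH3.
Ka = Kw/Kb = 1.0×10^-14 / 2.1 × 10^-5 = 4.76 × 10^-10
Ka = [H+]²/(0.0587 − [H+]) = 4.76 × 10^-10
Assume [H+] ≪ 0.0587: [H+] ≈ √(4.76 × 10^-10 × 0.0587) = 5.29 × 10^-6 M
Check: 0.009% ionized — well under 5%, approximation valid.
pH = −log(5.29 × 10^-6) = 5.28

pH = 5.28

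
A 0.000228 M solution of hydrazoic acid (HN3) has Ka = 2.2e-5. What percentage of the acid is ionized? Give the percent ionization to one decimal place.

26.6%

HN3 ⇌ N3- + H+; let x = [H+] at equilibrium.
Ka = x²/(C₀ − x); solving the quadratic gives x = 6.07 × 10^-5 M.
Fraction ionized = 6.07 × 10^-5 / 0.000228 = 0.2662 → 26.6%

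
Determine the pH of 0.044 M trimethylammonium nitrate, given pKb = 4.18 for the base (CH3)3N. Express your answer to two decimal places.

(CH3)3NH+ is the conjugate acid of the weak base (CH3)3N.
Kb = 10^(−4.18) = 6.61 × 10^-5
Ka = Kw/Kb = 1.0×10^-14 / 6.61 × 10^-5 = 1.51 × 10^-10
Ka = [H+]²/(0.044 − [H+]) = 1.51 × 10^-10
Assume [H+] ≪ 0.044: [H+] ≈ √(1.51 × 10^-10 × 0.044) = 2.58 × 10^-6 M
Check: 0.0059% ionized — well under 5%, approximation valid.
pH = −log[H+] = −log(2.58 × 10^-6) = 5.59

pH = 5.59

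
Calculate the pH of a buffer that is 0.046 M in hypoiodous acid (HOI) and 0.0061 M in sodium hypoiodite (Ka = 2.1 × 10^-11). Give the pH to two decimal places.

pH = 9.80

pKa = −log(2.1 × 10^-11) = 10.678
Henderson–Hasselbalch: pH = pKa + log([OI-]/[HOI]) = 10.678 + log(0.0061/0.046)
pH = 10.678 + (-0.877) = 9.80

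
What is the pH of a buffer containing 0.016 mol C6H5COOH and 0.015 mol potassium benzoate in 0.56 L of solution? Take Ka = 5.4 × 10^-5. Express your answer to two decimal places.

pH = 4.24

pKa = −log(5.4 × 10^-5) = 4.268
pH = pKa + log([A⁻]/[HA]) = 4.268 + log(0.015/0.016)
pH = 4.268 + (-0.028) = 4.24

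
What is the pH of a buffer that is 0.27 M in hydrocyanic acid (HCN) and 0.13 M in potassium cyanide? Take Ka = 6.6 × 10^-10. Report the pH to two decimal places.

pKa = −log(6.6 × 10^-10) = 9.180
Using pH = pKa + log([base]/[acid]) with [base]/[acid] = 0.13/0.27:
pH = 9.180 + (-0.317) = 8.86

pH = 8.86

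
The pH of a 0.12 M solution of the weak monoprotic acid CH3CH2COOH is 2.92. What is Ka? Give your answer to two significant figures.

[H+] = 10^(-2.92) = 1.20 × 10^-3 M
At equilibrium [HA] = 0.12 − 1.20 × 10^-3 = 1.19 × 10^-1 M
Ka = [H+][A-]/[HA] = (1.20 × 10^-3)² / 1.19 × 10^-1 = 1.2 × 10^-5

Ka = 1.2 × 10^-5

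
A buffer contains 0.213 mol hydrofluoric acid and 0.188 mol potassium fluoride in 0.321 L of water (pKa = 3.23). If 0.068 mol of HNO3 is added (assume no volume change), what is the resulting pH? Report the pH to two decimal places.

pH = 2.86

Added H+ converts F- to HF: HF → 0.281 mol, F- → 0.12 mol.
pH = pKa + log(n_F-/n_HF) = 3.23 + log(0.12/0.281) = 3.23 + (-0.370)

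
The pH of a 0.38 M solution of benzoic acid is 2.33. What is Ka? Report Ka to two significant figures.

Ka = 5.8 × 10^-5

[H+] = 10^(-2.33) = 4.68 × 10^-3 M
At equilibrium [HA] = 0.38 − 4.68 × 10^-3 = 3.75 × 10^-1 M
Ka = [H+][A-]/[HA] = (4.68 × 10^-3)² / 3.75 × 10^-1 = 5.8 × 10^-5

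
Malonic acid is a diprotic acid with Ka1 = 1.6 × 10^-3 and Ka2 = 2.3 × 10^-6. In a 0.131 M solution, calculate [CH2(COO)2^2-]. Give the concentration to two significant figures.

First ionization gives [H+] ≈ [CH2(COOH)COO-] = 1.37 × 10^-2 M.
Second step: Ka2 = [H+][CH2(COO)2^2-]/[CH2(COOH)COO-] ≈ [CH2(COO)2^2-] (since [H+] ≈ [CH2(COOH)COO-]).
So [CH2(COO)2^2-] ≈ Ka2.

2.3 × 10^-6 M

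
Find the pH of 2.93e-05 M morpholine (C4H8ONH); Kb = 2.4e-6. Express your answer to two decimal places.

C4H8ONH + H2O ⇌ C4H8ONH2+ + OH-
Let x = [OH-] at equilibrium. Kb = x²/(2.93e-05 − x).
The 5% rule fails; solving x² + Kb·x − Kb·C₀ = 0 exactly:
x = [−2.4e-06 + √(2.4e-06² + 2.81e-10)]/2 = 7.27 × 10^-6 M
pOH = 5.14, so pH = 14.00 − pOH = 8.86

pH = 8.86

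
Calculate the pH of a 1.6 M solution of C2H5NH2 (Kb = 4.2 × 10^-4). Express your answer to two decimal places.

C2H5NH2 + H2O ⇌ C2H5NH3+ + OH-
Let x = [OH-] at equilibrium. Kb = x²/(1.6 − x).
Since Kb ≪ C₀, x ≈ √(Kb·C₀) = 2.59 × 10^-2 M.
(x/C₀ = 1.6% < 5%, so the approximation holds.)
pOH = −log(2.59 × 10^-2) = 1.59; pH = 14.00 − 1.59 = 12.41

pH = 12.41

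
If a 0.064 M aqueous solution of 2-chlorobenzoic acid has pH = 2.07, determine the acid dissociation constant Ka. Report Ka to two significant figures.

Ka = 1.3 × 10^-3

[H+] = 10^(-2.07) = 8.51 × 10^-3 M
At equilibrium [HA] = 0.064 − 8.51 × 10^-3 = 5.55 × 10^-2 M
Ka = [H+][A-]/[HA] = (8.51 × 10^-3)² / 5.55 × 10^-2 = 1.3 × 10^-3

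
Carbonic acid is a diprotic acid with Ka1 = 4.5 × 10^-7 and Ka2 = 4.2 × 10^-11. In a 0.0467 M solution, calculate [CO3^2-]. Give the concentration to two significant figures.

4.2 × 10^-11 M

First ionization gives [H+] ≈ [HCO3-] = 1.45 × 10^-4 M.
Second step: Ka2 = [H+][CO3^2-]/[HCO3-] ≈ [CO3^2-] (since [H+] ≈ [HCO3-]).
So [CO3^2-] ≈ Ka2.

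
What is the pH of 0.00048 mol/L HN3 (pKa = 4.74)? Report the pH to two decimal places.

pH = 4.07

HN3 ⇌ N3- + H+
Ka = 10^(−4.74) = 1.82 × 10^-5
Let x = [H+] at equilibrium. Ka = x²/(0.00048 − x).
The 5% rule fails; solving x² + Ka·x − Ka·C₀ = 0 exactly:
x = [−1.82e-05 + √(1.82e-05² + 3.49e-08)]/2 = 8.48 × 10^-5 M
pH = −log[H+] = −log(8.48 × 10^-5) = 4.07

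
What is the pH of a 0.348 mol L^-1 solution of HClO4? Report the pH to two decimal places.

pH = 0.46

HClO4 is a strong acid and dissociates completely, so [H+] = 0.348 M.
pH = -log(0.348) = 0.46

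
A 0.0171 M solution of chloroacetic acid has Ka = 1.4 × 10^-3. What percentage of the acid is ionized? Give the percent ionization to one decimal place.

ClCH2COOH ⇌ ClCH2COO- + H+; let x = [H+] at equilibrium.
Solve x² + 0.0014x − 2.39e-05 = 0 → x = 4.24 × 10^-3 M
Fraction ionized = 4.24 × 10^-3 / 0.0171 = 0.2480 → 24.8%

24.8%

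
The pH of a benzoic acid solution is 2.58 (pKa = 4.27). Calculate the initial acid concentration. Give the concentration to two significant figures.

C₀ = 1.3 × 10^-1 M

[H+] = 10^(-2.58) = 2.63 × 10^-3 M = x
Ka = 10^(−4.27) = 5.37 × 10^-5
Ka = x²/(C₀ − x) ⇒ C₀ = x + x²/Ka
C₀ = 2.63 × 10^-3 + (2.63 × 10^-3)²/(5.37 × 10^-5) = 1.31 × 10^-1 M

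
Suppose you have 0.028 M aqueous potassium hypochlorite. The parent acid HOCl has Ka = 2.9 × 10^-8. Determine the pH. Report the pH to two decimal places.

OCl- is the conjugate base of the weak acid HOCl.
Kb = Kw/Ka = 1.0×10^-14 / 2.9 × 10^-8 = 3.45 × 10^-7
Let x = [OH-] at equilibrium. Kb = x²/(0.028 − x).
Since Kb ≪ C₀, x ≈ √(Kb·C₀) = 9.83 × 10^-5 M.
(x/C₀ = 0.35% < 5%, so the approximation holds.)
pOH = −log(9.83 × 10^-5) = 4.01; pH = 14.00 − 4.01 = 9.99

pH = 9.99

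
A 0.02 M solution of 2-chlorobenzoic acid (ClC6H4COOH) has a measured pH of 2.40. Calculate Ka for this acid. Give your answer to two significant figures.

[H+] = 10^(-2.40) = 3.98 × 10^-3 M
At equilibrium [HA] = 0.02 − 3.98 × 10^-3 = 1.60 × 10^-2 M
Ka = [H+][A-]/[HA] = (3.98 × 10^-3)² / 1.60 × 10^-2 = 9.9 × 10^-4

Ka = 9.9 × 10^-4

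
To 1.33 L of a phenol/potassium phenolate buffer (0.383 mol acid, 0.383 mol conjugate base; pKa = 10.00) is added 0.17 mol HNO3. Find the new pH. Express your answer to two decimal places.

pH = 9.59

After neutralization: n(C6H5OH) = 0.553 mol, n(C6H5O-) = 0.213 mol.
pH = pKa + log([A⁻]/[HA]) = 10.00 + log(0.213/0.553) = 10.00 -0.414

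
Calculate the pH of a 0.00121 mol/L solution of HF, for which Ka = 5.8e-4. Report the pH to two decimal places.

pH = 3.22

HF ⇌ F- + H+
From the ICE table, Ka = [H+]²/(0.00121 − [H+]) = 5.8 × 10^-4.
[H+] is not negligible relative to C₀; solve [H+]² + 0.00058·[H+] − 7.02e-07 = 0.
[H+] = (−Ka + √(Ka² + 4·Ka·C₀))/2 = 5.97 × 10^-4 M
pH = −log[H+] = −log(5.97 × 10^-4) = 3.22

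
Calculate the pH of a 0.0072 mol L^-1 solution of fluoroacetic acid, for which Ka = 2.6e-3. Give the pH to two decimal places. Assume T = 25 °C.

FCH2COOH ⇌ FCH2COO- + H+
From the ICE table, Ka = [H+]²/(0.0072 − [H+]) = 2.6 × 10^-3.
[H+] is not negligible relative to C₀; solve [H+]² + 0.0026·[H+] − 1.87e-05 = 0.
[H+] = [−0.0026 + √(0.0026² + 7.49e-05)]/2 = 3.22 × 10^-3 M
pH = −log(3.22 × 10^-3) = 2.49

pH = 2.49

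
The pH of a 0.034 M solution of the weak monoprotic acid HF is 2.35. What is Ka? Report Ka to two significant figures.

Ka = 6.8 × 10^-4

[H+] = 10^(-2.35) = 4.47 × 10^-3 M
At equilibrium [HA] = 0.034 − 4.47 × 10^-3 = 2.95 × 10^-2 M
Ka = [H+][A-]/[HA] = (4.47 × 10^-3)² / 2.95 × 10^-2 = 6.8 × 10^-4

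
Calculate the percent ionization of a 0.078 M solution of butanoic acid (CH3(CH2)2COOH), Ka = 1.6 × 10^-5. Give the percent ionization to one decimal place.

CH3(CH2)2COOH ⇌ CH3(CH2)2COO- + H+; let x = [H+] at equilibrium.
x ≈ √(Ka·C₀) = √(1.6 × 10^-5 × 0.078) = 1.12 × 10^-3 M
% ionization = x/C₀ × 100% = 1.12 × 10^-3/0.078 × 100% = 1.4%

1.4%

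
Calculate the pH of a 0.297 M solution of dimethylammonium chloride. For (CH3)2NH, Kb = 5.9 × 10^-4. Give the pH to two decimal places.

pH = 5.65

(CH3)2NH2+ is the conjugate acid of the weak base (CH3)2NH.
Ka = Kw/Kb = 1.0×10^-14 / 5.9 × 10^-4 = 1.69 × 10^-11
Let x = [H+] at equilibrium. Ka = x²/(0.297 − x).
Assume x ≪ 0.297: x ≈ √(1.69 × 10^-11 × 0.297) = 2.24 × 10^-6 M
pH = −log[H+] = −log(2.24 × 10^-6) = 5.65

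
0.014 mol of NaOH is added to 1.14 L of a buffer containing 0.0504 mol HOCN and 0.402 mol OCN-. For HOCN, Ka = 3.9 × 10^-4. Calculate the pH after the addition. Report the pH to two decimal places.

OH- converts HOCN to OCN-: HOCN → 0.0364 mol, OCN- → 0.416 mol.
pKa = −log(3.9 × 10^-4) = 3.409
pH = pKa + log([A⁻]/[HA]) = 3.409 + log(0.416/0.0364) = 3.409 +1.058

pH = 4.47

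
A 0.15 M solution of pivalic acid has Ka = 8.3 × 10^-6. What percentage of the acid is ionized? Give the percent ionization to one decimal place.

0.7%

(CH3)3CCOOH ⇌ (CH3)3CCOO- + H+; let x = [H+] at equilibrium.
x ≈ √(Ka·C₀) = √(8.3 × 10^-6 × 0.15) = 1.12 × 10^-3 M
% ionization = x/C₀ × 100% = 1.12 × 10^-3/0.15 × 100% = 0.7%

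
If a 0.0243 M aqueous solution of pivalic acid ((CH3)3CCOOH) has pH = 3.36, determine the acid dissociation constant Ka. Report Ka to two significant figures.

Ka = 8.0 × 10^-6

[H+] = 10^(-3.36) = 4.37 × 10^-4 M
At equilibrium [HA] = 0.0243 − 4.37 × 10^-4 = 2.39 × 10^-2 M
Ka = [H+][A-]/[HA] = (4.37 × 10^-4)² / 2.39 × 10^-2 = 8.0 × 10^-6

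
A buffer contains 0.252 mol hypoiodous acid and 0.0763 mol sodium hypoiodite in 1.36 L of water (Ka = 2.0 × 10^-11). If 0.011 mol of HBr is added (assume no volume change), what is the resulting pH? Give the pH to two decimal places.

pH = 10.09

After neutralization: n(HOI) = 0.263 mol, n(OI-) = 0.0653 mol.
pKa = −log(2.0 × 10^-11) = 10.699
pH = pKa + log([A⁻]/[HA]) = 10.699 + log(0.0653/0.263) = 10.699 -0.605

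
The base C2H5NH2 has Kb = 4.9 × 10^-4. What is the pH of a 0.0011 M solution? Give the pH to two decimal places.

pH = 10.72

C2H5NH2 + H2O ⇌ C2H5NH3+ + OH-
Kb = x²/(0.0011 − x) = 4.9 × 10^-4
x is not negligible relative to C₀; solve x² + 0.00049·x − 5.39e-07 = 0.
x = (−Kb + √(Kb² + 4·Kb·C₀))/2 = 5.29 × 10^-4 M
pOH = −log(5.29 × 10^-4) = 3.28; pH = 14.00 − 3.28 = 10.72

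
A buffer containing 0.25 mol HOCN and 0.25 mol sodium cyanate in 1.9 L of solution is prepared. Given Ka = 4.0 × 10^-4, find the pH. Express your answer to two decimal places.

pH = 3.40

pKa = −log(4.0 × 10^-4) = 3.398
pH = pKa + log([A⁻]/[HA]) = 3.398 + log(0.25/0.25)
pH = 3.398 + (+0.000) = 3.40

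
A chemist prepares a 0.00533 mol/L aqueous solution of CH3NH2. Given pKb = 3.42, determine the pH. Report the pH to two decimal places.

CH3NH2 + H2O ⇌ CH3NH3+ + OH-
Kb = 10^(−3.42) = 3.80 × 10^-4
From the ICE table, Kb = [OH-]²/(0.00533 − [OH-]) = 3.80 × 10^-4.
Here C₀/Kb ≈ 14, so the small-[OH-] approximation fails. Use the quadratic:
[OH-] = [−0.00038 + √(0.00038² + 8.1e-06)]/2 = 1.25 × 10^-3 M
pOH = 2.90, so pH = 14.00 − pOH = 11.10

pH = 11.10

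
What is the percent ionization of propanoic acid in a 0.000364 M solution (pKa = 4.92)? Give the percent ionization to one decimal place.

16.6%

CH3CH2COOH ⇌ CH3CH2COO- + H+; let x = [H+] at equilibrium.
Ka = 10^(−4.92) = 1.20 × 10^-5
Ka = x²/(C₀ − x); solving the quadratic gives x = 6.04 × 10^-5 M.
Fraction ionized = 6.04 × 10^-5 / 0.000364 = 0.1659 → 16.6%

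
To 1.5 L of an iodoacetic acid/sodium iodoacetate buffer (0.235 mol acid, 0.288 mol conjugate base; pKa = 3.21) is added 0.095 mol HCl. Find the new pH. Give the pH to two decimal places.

Added H+ converts ICH2COO- to ICH2COOH: ICH2COOH → 0.33 mol, ICH2COO- → 0.193 mol.
Henderson–Hasselbalch with mole ratio 0.193/0.33: pH = 3.21 + (-0.233)

pH = 2.98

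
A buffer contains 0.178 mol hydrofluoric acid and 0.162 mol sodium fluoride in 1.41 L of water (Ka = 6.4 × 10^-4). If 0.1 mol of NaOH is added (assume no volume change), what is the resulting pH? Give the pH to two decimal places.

OH- converts HF to F-: HF → 0.078 mol, F- → 0.262 mol.
pKa = −log(6.4 × 10^-4) = 3.194
pH = pKa + log([A⁻]/[HA]) = 3.194 + log(0.262/0.078) = 3.194 +0.526

pH = 3.72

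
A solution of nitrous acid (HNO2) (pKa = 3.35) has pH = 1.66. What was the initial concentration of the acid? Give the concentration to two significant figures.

C₀ = 1.1 M

[H+] = 10^(-1.66) = 2.19 × 10^-2 M = x
Ka = 10^(−3.35) = 4.47 × 10^-4
Ka = x²/(C₀ − x) ⇒ C₀ = x + x²/Ka
C₀ = 2.19 × 10^-2 + (2.19 × 10^-2)²/(4.47 × 10^-4) = 1.09 M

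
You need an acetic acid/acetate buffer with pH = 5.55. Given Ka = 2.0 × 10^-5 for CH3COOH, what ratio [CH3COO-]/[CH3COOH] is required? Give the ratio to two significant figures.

ratio = 7.1

pKa = -log(2.0 × 10^-5) = 4.699
pH = pKa + log(r) ⇒ log(r) = 5.55 − 4.699 = +0.851
r = [CH3COO-]/[CH3COOH] = 10^(+0.851) = 7.1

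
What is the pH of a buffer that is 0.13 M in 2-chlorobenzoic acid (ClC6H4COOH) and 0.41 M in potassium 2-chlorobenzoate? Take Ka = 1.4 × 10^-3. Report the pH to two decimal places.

pH = 3.35

pKa = −log(1.4 × 10^-3) = 2.854
Henderson–Hasselbalch: pH = pKa + log([ClC6H4COO-]/[ClC6H4COOH]) = 2.854 + log(0.41/0.13)
pH = 2.854 + (+0.499) = 3.35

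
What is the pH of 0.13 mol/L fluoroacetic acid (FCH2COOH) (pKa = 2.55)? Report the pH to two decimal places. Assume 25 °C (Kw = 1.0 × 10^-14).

FCH2COOH ⇌ FCH2COO- + H+
Ka = 10^(−2.55) = 2.82 × 10^-3
Ka = [H+]²/(0.13 − [H+]) = 2.82 × 10^-3
Here C₀/Ka ≈ 46.1, so the small-[H+] approximation fails. Use the quadratic:
[H+] = [−0.00282 + √(0.00282² + 0.00147)]/2 = 1.78 × 10^-2 M
pH = −log(1.78 × 10^-2) = 1.75

pH = 1.75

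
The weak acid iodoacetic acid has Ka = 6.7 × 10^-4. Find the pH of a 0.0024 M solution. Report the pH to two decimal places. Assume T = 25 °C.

ICH2COOH ⇌ ICH2COO- + H+
From the ICE table, Ka = x²/(0.0024 − x) = 6.7 × 10^-4.
The 5% rule fails; solving x² + Ka·x − Ka·C₀ = 0 exactly:
x = (−Ka + √(Ka² + 4·Ka·C₀))/2 = 9.77 × 10^-4 M
pH = −log[H+] = −log(9.77 × 10^-4) = 3.01

pH = 3.01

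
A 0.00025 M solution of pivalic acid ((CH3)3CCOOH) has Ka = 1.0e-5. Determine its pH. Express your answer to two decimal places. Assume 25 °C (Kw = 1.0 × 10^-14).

(CH3)3CCOOH ⇌ (CH3)3CCOO- + H+
Ka = [H+]²/(0.00025 − [H+]) = 1.0 × 10^-5
Here C₀/Ka ≈ 25, so the small-[H+] approximation fails. Use the quadratic:
[H+] = [−1e-05 + √(1e-05² + 1e-08)]/2 = 4.52 × 10^-5 M
pH = −log(4.52 × 10^-5) = 4.34

pH = 4.34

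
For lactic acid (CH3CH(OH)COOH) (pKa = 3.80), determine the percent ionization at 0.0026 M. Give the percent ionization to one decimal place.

21.8%

CH3CH(OH)COOH ⇌ CH3CH(OH)COO- + H+; let x = [H+] at equilibrium.
Ka = 10^(−3.80) = 1.58 × 10^-4
Ka = x²/(C₀ − x); solving the quadratic gives x = 5.67 × 10^-4 M.
Fraction ionized = 5.67 × 10^-4 / 0.0026 = 0.2181 → 21.8%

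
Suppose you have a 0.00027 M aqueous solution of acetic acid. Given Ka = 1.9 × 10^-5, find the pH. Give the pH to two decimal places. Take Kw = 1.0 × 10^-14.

CH3COOH ⇌ CH3COO- + H+
Ka = x²/(0.00027 − x) = 1.9 × 10^-5
x is not negligible relative to C₀; solve x² + 1.9e-05·x − 5.13e-09 = 0.
x = (−Ka + √(Ka² + 4·Ka·C₀))/2 = 6.28 × 10^-5 M
pH = −log[H+] = −log(6.28 × 10^-5) = 4.20

pH = 4.20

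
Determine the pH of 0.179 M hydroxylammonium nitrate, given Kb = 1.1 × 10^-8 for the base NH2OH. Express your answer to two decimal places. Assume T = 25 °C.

NH3OH+ is the conjugate acid of the weak base NH2OH.
Ka = Kw/Kb = 1.0×10^-14 / 1.1 × 10^-8 = 9.09 × 10^-7
Ka = [H+]²/(0.179 − [H+]) = 9.09 × 10^-7
Neglecting [H+] in the denominator: [H+] = √(9.09 × 10^-7 × 0.179) = 4.03 × 10^-4 M
pH = −log(4.03 × 10^-4) = 3.39

pH = 3.39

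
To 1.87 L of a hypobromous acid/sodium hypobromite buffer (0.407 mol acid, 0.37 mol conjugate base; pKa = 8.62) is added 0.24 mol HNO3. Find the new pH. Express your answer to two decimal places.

After neutralization: n(HOBr) = 0.647 mol, n(OBr-) = 0.13 mol.
pH = pKa + log(n_OBr-/n_HOBr) = 8.62 + log(0.13/0.647) = 8.62 + (-0.697)

pH = 7.92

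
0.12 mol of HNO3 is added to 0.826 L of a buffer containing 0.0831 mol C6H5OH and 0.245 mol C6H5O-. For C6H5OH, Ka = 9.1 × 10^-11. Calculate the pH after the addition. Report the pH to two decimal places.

Added H+ converts C6H5O- to C6H5OH: C6H5OH → 0.203 mol, C6H5O- → 0.125 mol.
pKa = −log(9.1 × 10^-11) = 10.041
Henderson–Hasselbalch with mole ratio 0.125/0.203: pH = 10.041 + (-0.211)

pH = 9.83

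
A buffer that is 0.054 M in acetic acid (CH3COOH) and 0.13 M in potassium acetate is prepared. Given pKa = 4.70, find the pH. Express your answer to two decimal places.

pH = pKa + log([A⁻]/[HA]) = 4.70 + log(0.13/0.054)
pH = 4.70 + (+0.382) = 5.08

pH = 5.08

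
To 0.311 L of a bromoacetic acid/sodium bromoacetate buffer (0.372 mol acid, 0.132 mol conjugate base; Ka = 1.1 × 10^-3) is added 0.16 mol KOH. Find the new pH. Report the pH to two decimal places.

pH = 3.10

After neutralization: n(BrCH2COOH) = 0.212 mol, n(BrCH2COO-) = 0.292 mol.
pKa = −log(1.1 × 10^-3) = 2.959
pH = pKa + log(n_BrCH2COO-/n_BrCH2COOH) = 2.959 + log(0.292/0.212) = 2.959 + (+0.139)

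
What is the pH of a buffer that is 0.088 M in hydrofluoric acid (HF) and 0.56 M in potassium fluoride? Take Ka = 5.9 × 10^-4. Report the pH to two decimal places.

pH = 4.03

pKa = −log(5.9 × 10^-4) = 3.229
pH = pKa + log([A⁻]/[HA]) = 3.229 + log(0.56/0.088)
pH = 3.229 + (+0.804) = 4.03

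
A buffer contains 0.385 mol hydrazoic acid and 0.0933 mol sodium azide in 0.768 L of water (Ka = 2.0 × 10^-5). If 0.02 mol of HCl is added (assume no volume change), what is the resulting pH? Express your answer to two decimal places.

pH = 3.96

After neutralization: n(HN3) = 0.405 mol, n(N3-) = 0.0733 mol.
pKa = −log(2.0 × 10^-5) = 4.699
pH = pKa + log([A⁻]/[HA]) = 4.699 + log(0.0733/0.405) = 4.699 -0.742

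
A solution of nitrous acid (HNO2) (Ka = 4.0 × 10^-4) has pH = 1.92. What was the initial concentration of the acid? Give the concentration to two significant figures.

C₀ = 3.7 × 10^-1 M

[H+] = 10^(-1.92) = 1.20 × 10^-2 M = x
Ka = x²/(C₀ − x) ⇒ C₀ = x + x²/Ka
C₀ = 1.20 × 10^-2 + (1.20 × 10^-2)²/(4.0 × 10^-4) = 3.72 × 10^-1 M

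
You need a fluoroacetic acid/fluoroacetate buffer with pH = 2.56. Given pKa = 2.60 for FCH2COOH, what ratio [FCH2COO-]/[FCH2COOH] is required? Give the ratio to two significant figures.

pH = pKa + log(r) ⇒ log(r) = 2.56 − 2.60 = -0.04
r = [FCH2COO-]/[FCH2COOH] = 10^(-0.04) = 0.912

ratio = 0.91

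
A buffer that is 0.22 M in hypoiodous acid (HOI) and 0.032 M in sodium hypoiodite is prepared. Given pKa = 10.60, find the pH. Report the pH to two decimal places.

Using pH = pKa + log([base]/[acid]) with [base]/[acid] = 0.032/0.22:
pH = 10.60 + (-0.837) = 9.76

pH = 9.76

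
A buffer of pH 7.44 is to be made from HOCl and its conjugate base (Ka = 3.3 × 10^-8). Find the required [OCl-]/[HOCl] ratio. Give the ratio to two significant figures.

pKa = -log(3.3 × 10^-8) = 7.481
pH = pKa + log(r) ⇒ log(r) = 7.44 − 7.481 = -0.041
r = [OCl-]/[HOCl] = 10^(-0.041) = 0.91

ratio = 0.91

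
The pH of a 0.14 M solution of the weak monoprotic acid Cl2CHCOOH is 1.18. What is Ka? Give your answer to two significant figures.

[H+] = 10^(-1.18) = 6.61 × 10^-2 M
At equilibrium [HA] = 0.14 − 6.61 × 10^-2 = 7.39 × 10^-2 M
Ka = [H+][A-]/[HA] = (6.61 × 10^-2)² / 7.39 × 10^-2 = 5.9 × 10^-2

Ka = 5.9 × 10^-2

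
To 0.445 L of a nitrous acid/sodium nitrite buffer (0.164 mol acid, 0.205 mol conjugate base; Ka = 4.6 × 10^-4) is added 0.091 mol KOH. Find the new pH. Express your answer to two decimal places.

After neutralization: n(HNO2) = 0.073 mol, n(NO2-) = 0.296 mol.
pKa = −log(4.6 × 10^-4) = 3.337
Henderson–Hasselbalch with mole ratio 0.296/0.073: pH = 3.337 + (+0.608)

pH = 3.95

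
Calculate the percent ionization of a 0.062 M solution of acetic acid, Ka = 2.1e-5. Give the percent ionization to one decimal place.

1.8%

CH3COOH ⇌ CH3COO- + H+; let x = [H+] at equilibrium.
x ≈ √(Ka·C₀) = √(2.1 × 10^-5 × 0.062) = 1.14 × 10^-3 M
Fraction ionized = 1.14 × 10^-3 / 0.062 = 0.0184 → 1.8%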